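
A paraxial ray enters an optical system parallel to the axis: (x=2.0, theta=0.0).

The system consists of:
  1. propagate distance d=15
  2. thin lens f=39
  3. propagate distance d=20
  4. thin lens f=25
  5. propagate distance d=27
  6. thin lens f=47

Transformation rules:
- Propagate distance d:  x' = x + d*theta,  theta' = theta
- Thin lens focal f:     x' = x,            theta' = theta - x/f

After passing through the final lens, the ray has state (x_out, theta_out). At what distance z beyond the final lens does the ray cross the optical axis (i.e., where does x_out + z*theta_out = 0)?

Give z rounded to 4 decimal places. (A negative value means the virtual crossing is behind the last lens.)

Answer: -24.7314

Derivation:
Initial: x=2.0000 theta=0.0000
After 1 (propagate distance d=15): x=2.0000 theta=0.0000
After 2 (thin lens f=39): x=2.0000 theta=-2/39 (≈-0.0513)
After 3 (propagate distance d=20): x=38/39 (≈0.9744) theta=-2/39 (≈-0.0513)
After 4 (thin lens f=25): x=38/39 (≈0.9744) theta=-88/975 (≈-0.0903)
After 5 (propagate distance d=27): x=-1426/975 (≈-1.4626) theta=-88/975 (≈-0.0903)
After 6 (thin lens f=47): x=-1426/975 (≈-1.4626) theta=-542/9165 (≈-0.0591)
z_focus = -x_out/theta_out = -(-1426/975)/(-542/9165) = -33511/1355 ≈ -24.7314
Rounded to 4 decimal places: z = -24.7314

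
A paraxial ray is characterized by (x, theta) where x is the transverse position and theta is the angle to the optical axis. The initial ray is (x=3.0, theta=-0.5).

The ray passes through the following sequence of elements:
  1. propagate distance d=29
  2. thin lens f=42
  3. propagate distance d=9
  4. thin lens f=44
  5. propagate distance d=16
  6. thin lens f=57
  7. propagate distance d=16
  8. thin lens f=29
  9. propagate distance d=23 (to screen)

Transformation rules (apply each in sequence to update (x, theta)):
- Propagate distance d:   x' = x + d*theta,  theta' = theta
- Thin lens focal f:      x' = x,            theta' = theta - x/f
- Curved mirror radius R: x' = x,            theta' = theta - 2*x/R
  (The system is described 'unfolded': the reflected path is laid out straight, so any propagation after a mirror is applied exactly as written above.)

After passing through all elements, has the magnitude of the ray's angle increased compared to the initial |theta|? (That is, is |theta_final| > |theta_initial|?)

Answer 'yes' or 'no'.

Answer: yes

Derivation:
Initial: x=3.0000 theta=-0.5000
After 1 (propagate distance d=29): x=-11.5000 theta=-0.5000
After 2 (thin lens f=42): x=-11.5000 theta=-19/84 (≈-0.2262)
After 3 (propagate distance d=9): x=-379/28 (≈-13.5357) theta=-19/84 (≈-0.2262)
After 4 (thin lens f=44): x=-379/28 (≈-13.5357) theta=43/528 (≈0.0814)
After 5 (propagate distance d=16): x=-11303/924 (≈-12.2327) theta=43/528 (≈0.0814)
After 6 (thin lens f=57): x=-11303/924 (≈-12.2327) theta=62369/210672 (≈0.2960)
After 7 (propagate distance d=16): x=-394795/52668 (≈-7.4959) theta=62369/210672 (≈0.2960)
After 8 (thin lens f=29): x=-394795/52668 (≈-7.4959) theta=483983/872784 (≈0.5545)
After 9 (propagate distance d=23 (to screen)): x=32125043/6109488 (≈5.2582) theta=483983/872784 (≈0.5545)
|theta_initial|=0.5000 |theta_final|=483983/872784 (≈0.5545) -> increased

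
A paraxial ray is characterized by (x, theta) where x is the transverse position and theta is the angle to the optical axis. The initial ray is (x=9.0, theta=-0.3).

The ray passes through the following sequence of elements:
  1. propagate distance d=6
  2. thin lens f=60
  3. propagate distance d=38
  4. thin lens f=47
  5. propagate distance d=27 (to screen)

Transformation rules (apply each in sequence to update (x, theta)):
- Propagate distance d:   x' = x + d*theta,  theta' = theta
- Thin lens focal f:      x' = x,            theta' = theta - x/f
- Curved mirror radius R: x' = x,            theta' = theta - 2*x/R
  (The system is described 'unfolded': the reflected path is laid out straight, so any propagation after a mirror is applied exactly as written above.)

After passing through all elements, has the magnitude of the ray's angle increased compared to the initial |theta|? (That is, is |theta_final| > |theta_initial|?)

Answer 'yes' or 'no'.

Initial: x=9.0000 theta=-0.3000
After 1 (propagate distance d=6): x=7.2000 theta=-0.3000
After 2 (thin lens f=60): x=7.2000 theta=-0.4200
After 3 (propagate distance d=38): x=-8.7600 theta=-0.4200
After 4 (thin lens f=47): x=-8.7600 theta=-549/2350 (≈-0.2336)
After 5 (propagate distance d=27 (to screen)): x=-35409/2350 (≈-15.0677) theta=-549/2350 (≈-0.2336)
|theta_initial|=0.3000 |theta_final|=549/2350 (≈0.2336) -> not increased

Answer: no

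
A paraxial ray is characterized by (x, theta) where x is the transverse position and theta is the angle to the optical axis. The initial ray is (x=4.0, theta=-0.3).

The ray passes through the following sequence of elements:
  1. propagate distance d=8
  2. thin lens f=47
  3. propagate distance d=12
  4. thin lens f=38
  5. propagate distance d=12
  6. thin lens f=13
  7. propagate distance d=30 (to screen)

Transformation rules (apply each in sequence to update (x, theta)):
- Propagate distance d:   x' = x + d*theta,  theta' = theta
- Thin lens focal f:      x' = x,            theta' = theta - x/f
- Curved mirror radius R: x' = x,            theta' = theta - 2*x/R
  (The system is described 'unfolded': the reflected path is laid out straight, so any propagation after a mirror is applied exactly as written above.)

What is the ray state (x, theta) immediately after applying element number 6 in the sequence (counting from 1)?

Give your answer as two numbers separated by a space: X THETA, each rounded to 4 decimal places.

Initial: x=4.0000 theta=-0.3000
After 1 (propagate distance d=8): x=1.6000 theta=-0.3000
After 2 (thin lens f=47): x=1.6000 theta=-157/470 (≈-0.3340)
After 3 (propagate distance d=12): x=-566/235 (≈-2.4085) theta=-157/470 (≈-0.3340)
After 4 (thin lens f=38): x=-566/235 (≈-2.4085) theta=-2417/8930 (≈-0.2707)
After 5 (propagate distance d=12): x=-25256/4465 (≈-5.6564) theta=-2417/8930 (≈-0.2707)
After 6 (thin lens f=13): x=-25256/4465 (≈-5.6564) theta=19091/116090 (≈0.1644)
Rounded to 4 decimal places: x = -5.6564, theta = 0.1644

Answer: -5.6564 0.1644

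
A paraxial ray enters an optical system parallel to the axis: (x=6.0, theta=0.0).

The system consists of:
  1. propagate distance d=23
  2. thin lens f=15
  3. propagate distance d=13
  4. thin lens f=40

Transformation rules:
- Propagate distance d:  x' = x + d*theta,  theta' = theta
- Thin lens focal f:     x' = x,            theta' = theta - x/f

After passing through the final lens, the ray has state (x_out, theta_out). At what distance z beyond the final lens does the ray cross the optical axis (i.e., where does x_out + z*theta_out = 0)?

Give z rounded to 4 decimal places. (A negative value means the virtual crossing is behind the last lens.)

Answer: 1.9048

Derivation:
Initial: x=6.0000 theta=0.0000
After 1 (propagate distance d=23): x=6.0000 theta=0.0000
After 2 (thin lens f=15): x=6.0000 theta=-0.4000
After 3 (propagate distance d=13): x=0.8000 theta=-0.4000
After 4 (thin lens f=40): x=0.8000 theta=-0.4200
z_focus = -x_out/theta_out = -(0.8000)/(-0.4200) = 40/21 ≈ 1.9048
Rounded to 4 decimal places: z = 1.9048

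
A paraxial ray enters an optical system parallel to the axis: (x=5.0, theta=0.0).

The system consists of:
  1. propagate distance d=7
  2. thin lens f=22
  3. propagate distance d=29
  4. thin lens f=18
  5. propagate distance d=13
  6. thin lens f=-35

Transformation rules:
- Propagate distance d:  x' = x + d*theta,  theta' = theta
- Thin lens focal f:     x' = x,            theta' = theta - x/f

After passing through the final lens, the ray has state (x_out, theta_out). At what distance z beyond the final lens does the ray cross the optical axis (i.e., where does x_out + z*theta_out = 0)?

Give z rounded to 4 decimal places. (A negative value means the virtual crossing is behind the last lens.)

Initial: x=5.0000 theta=0.0000
After 1 (propagate distance d=7): x=5.0000 theta=0.0000
After 2 (thin lens f=22): x=5.0000 theta=-5/22 (≈-0.2273)
After 3 (propagate distance d=29): x=-35/22 (≈-1.5909) theta=-5/22 (≈-0.2273)
After 4 (thin lens f=18): x=-35/22 (≈-1.5909) theta=-5/36 (≈-0.1389)
After 5 (propagate distance d=13): x=-1345/396 (≈-3.3965) theta=-5/36 (≈-0.1389)
After 6 (thin lens f=-35): x=-1345/396 (≈-3.3965) theta=-109/462 (≈-0.2359)
z_focus = -x_out/theta_out = -(-1345/396)/(-109/462) = -9415/654 ≈ -14.3960
Rounded to 4 decimal places: z = -14.3960

Answer: -14.3960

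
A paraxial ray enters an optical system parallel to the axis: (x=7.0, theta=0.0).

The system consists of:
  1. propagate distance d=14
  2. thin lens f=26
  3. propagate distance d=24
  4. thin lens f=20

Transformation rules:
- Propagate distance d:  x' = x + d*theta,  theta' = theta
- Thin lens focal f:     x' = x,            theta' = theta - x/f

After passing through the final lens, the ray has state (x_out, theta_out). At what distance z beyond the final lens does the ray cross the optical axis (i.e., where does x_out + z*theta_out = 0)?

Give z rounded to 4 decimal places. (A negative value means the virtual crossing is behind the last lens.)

Initial: x=7.0000 theta=0.0000
After 1 (propagate distance d=14): x=7.0000 theta=0.0000
After 2 (thin lens f=26): x=7.0000 theta=-7/26 (≈-0.2692)
After 3 (propagate distance d=24): x=7/13 (≈0.5385) theta=-7/26 (≈-0.2692)
After 4 (thin lens f=20): x=7/13 (≈0.5385) theta=-77/260 (≈-0.2962)
z_focus = -x_out/theta_out = -(7/13)/(-77/260) = 20/11 ≈ 1.8182
Rounded to 4 decimal places: z = 1.8182

Answer: 1.8182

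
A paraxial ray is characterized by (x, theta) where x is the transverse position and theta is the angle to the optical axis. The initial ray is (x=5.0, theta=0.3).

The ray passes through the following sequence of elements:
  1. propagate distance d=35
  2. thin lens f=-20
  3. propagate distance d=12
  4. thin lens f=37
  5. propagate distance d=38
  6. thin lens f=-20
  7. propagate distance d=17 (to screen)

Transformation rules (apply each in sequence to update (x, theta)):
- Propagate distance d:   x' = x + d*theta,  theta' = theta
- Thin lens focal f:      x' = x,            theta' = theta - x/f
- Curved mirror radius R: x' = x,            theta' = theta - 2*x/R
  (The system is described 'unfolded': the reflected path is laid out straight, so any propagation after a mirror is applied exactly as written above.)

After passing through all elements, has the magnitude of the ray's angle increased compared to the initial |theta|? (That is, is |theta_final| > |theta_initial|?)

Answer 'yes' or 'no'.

Initial: x=5.0000 theta=0.3000
After 1 (propagate distance d=35): x=15.5000 theta=0.3000
After 2 (thin lens f=-20): x=15.5000 theta=1.0750
After 3 (propagate distance d=12): x=28.4000 theta=1.0750
After 4 (thin lens f=37): x=28.4000 theta=91/296 (≈0.3074)
After 5 (propagate distance d=38): x=29661/740 (≈40.0824) theta=91/296 (≈0.3074)
After 6 (thin lens f=-20): x=29661/740 (≈40.0824) theta=34211/14800 (≈2.3116)
After 7 (propagate distance d=17 (to screen)): x=1174807/14800 (≈79.3789) theta=34211/14800 (≈2.3116)
|theta_initial|=0.3000 |theta_final|=34211/14800 (≈2.3116) -> increased

Answer: yes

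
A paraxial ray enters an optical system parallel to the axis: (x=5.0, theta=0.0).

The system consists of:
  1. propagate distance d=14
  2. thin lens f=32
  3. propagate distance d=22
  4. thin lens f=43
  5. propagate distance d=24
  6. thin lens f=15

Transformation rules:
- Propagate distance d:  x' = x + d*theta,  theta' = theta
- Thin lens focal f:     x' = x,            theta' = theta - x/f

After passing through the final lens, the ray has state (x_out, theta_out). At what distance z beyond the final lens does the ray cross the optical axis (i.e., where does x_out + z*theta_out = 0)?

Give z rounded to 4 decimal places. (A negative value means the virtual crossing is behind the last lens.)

Answer: 268.7234

Derivation:
Initial: x=5.0000 theta=0.0000
After 1 (propagate distance d=14): x=5.0000 theta=0.0000
After 2 (thin lens f=32): x=5.0000 theta=-5/32 (≈-0.1563)
After 3 (propagate distance d=22): x=1.5625 theta=-5/32 (≈-0.1563)
After 4 (thin lens f=43): x=1.5625 theta=-265/1376 (≈-0.1926)
After 5 (propagate distance d=24): x=-2105/688 (≈-3.0596) theta=-265/1376 (≈-0.1926)
After 6 (thin lens f=15): x=-2105/688 (≈-3.0596) theta=47/4128 (≈0.0114)
z_focus = -x_out/theta_out = -(-2105/688)/(47/4128) = 12630/47 ≈ 268.7234
Rounded to 4 decimal places: z = 268.7234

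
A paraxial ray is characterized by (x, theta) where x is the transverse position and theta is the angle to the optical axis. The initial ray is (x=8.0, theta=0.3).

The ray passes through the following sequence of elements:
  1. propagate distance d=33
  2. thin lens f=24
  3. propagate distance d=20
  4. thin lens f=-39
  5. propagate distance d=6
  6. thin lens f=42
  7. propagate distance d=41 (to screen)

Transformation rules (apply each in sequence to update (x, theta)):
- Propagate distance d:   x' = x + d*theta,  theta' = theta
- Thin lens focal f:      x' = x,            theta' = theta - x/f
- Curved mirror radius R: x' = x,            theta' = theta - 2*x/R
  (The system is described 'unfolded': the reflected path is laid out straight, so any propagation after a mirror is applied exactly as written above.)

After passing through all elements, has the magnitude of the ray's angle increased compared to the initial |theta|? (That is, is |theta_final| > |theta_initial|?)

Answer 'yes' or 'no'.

Answer: yes

Derivation:
Initial: x=8.0000 theta=0.3000
After 1 (propagate distance d=33): x=17.9000 theta=0.3000
After 2 (thin lens f=24): x=17.9000 theta=-107/240 (≈-0.4458)
After 3 (propagate distance d=20): x=539/60 (≈8.9833) theta=-107/240 (≈-0.4458)
After 4 (thin lens f=-39): x=539/60 (≈8.9833) theta=-2017/9360 (≈-0.2155)
After 5 (propagate distance d=6): x=3999/520 (≈7.6904) theta=-2017/9360 (≈-0.2155)
After 6 (thin lens f=42): x=3999/520 (≈7.6904) theta=-6529/16380 (≈-0.3986)
After 7 (propagate distance d=41 (to screen)): x=-283441/32760 (≈-8.6520) theta=-6529/16380 (≈-0.3986)
|theta_initial|=0.3000 |theta_final|=6529/16380 (≈0.3986) -> increased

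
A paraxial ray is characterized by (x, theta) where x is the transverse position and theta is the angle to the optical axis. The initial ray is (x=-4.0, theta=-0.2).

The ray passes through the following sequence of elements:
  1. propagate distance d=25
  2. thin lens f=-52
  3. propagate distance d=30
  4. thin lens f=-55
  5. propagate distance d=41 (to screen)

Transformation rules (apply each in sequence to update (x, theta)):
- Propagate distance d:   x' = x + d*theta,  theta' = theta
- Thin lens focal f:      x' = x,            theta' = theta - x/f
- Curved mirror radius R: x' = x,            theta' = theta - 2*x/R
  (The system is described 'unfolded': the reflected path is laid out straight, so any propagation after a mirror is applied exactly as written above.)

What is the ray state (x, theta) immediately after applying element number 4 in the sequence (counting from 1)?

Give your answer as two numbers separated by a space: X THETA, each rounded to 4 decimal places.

Answer: -20.1923 -0.7402

Derivation:
Initial: x=-4.0000 theta=-0.2000
After 1 (propagate distance d=25): x=-9.0000 theta=-0.2000
After 2 (thin lens f=-52): x=-9.0000 theta=-97/260 (≈-0.3731)
After 3 (propagate distance d=30): x=-525/26 (≈-20.1923) theta=-97/260 (≈-0.3731)
After 4 (thin lens f=-55): x=-525/26 (≈-20.1923) theta=-2117/2860 (≈-0.7402)
Rounded to 4 decimal places: x = -20.1923, theta = -0.7402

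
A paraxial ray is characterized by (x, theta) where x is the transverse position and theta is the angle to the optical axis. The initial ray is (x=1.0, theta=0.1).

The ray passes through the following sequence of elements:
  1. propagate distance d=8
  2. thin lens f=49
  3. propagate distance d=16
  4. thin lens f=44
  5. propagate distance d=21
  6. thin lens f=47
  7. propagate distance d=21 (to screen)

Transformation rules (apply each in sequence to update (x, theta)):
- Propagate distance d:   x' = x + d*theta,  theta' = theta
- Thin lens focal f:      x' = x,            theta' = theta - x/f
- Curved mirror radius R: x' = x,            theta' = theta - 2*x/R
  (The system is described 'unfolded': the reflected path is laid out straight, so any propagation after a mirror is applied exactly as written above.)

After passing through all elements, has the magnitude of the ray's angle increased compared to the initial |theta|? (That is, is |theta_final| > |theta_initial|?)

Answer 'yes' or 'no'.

Answer: no

Derivation:
Initial: x=1.0000 theta=0.1000
After 1 (propagate distance d=8): x=1.8000 theta=0.1000
After 2 (thin lens f=49): x=1.8000 theta=31/490 (≈0.0633)
After 3 (propagate distance d=16): x=689/245 (≈2.8122) theta=31/490 (≈0.0633)
After 4 (thin lens f=44): x=689/245 (≈2.8122) theta=-1/1540 (≈-0.0006)
After 5 (propagate distance d=21): x=30169/10780 (≈2.7986) theta=-1/1540 (≈-0.0006)
After 6 (thin lens f=47): x=30169/10780 (≈2.7986) theta=-15249/253330 (≈-0.0602)
After 7 (propagate distance d=21 (to screen)): x=155497/101332 (≈1.5345) theta=-15249/253330 (≈-0.0602)
|theta_initial|=0.1000 |theta_final|=15249/253330 (≈0.0602) -> not increased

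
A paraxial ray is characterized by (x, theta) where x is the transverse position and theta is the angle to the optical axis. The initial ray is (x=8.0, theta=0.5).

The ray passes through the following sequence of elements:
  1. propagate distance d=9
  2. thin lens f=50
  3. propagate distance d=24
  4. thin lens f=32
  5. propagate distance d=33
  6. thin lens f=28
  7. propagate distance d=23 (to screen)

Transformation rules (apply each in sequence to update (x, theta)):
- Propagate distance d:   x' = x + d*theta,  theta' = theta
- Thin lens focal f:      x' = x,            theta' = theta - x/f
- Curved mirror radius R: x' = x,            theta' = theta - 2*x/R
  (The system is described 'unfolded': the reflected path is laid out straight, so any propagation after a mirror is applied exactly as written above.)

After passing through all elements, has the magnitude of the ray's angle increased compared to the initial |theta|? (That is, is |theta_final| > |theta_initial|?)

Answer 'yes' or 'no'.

Answer: yes

Derivation:
Initial: x=8.0000 theta=0.5000
After 1 (propagate distance d=9): x=12.5000 theta=0.5000
After 2 (thin lens f=50): x=12.5000 theta=0.2500
After 3 (propagate distance d=24): x=18.5000 theta=0.2500
After 4 (thin lens f=32): x=18.5000 theta=-21/64 (≈-0.3281)
After 5 (propagate distance d=33): x=491/64 (≈7.6719) theta=-21/64 (≈-0.3281)
After 6 (thin lens f=28): x=491/64 (≈7.6719) theta=-1079/1792 (≈-0.6021)
After 7 (propagate distance d=23 (to screen)): x=-11069/1792 (≈-6.1769) theta=-1079/1792 (≈-0.6021)
|theta_initial|=0.5000 |theta_final|=1079/1792 (≈0.6021) -> increased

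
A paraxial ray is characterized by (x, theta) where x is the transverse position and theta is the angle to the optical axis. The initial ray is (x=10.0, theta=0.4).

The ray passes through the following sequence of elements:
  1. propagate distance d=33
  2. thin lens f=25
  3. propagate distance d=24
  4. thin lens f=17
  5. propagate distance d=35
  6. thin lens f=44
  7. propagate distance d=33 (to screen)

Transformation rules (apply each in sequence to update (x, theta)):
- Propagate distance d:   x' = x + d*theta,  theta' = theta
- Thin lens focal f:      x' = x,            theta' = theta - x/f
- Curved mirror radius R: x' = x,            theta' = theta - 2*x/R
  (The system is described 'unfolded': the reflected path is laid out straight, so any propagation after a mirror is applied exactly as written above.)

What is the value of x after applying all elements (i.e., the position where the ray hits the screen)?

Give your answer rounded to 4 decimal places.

Answer: -45.2675

Derivation:
Initial: x=10.0000 theta=0.4000
After 1 (propagate distance d=33): x=23.2000 theta=0.4000
After 2 (thin lens f=25): x=23.2000 theta=-0.5280
After 3 (propagate distance d=24): x=10.5280 theta=-0.5280
After 4 (thin lens f=17): x=10.5280 theta=-2438/2125 (≈-1.1473)
After 5 (propagate distance d=35): x=-62958/2125 (≈-29.6273) theta=-2438/2125 (≈-1.1473)
After 6 (thin lens f=44): x=-62958/2125 (≈-29.6273) theta=-22157/46750 (≈-0.4739)
After 7 (propagate distance d=33 (to screen)): x=-192387/4250 (≈-45.2675) theta=-22157/46750 (≈-0.4739)
Rounded to 4 decimal places: x = -45.2675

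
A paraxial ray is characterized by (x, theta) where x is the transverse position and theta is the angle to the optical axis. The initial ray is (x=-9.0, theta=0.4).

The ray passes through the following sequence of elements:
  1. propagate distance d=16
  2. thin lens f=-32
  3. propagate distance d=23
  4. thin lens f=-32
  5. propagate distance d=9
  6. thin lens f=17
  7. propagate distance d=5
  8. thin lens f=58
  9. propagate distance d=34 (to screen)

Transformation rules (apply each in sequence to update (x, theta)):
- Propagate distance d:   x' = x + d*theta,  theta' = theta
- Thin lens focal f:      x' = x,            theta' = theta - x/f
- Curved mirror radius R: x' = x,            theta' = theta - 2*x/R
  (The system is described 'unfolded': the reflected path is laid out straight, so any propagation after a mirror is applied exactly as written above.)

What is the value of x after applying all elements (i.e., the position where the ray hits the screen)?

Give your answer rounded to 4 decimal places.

Answer: 1.5771

Derivation:
Initial: x=-9.0000 theta=0.4000
After 1 (propagate distance d=16): x=-2.6000 theta=0.4000
After 2 (thin lens f=-32): x=-2.6000 theta=51/160 (≈0.3188)
After 3 (propagate distance d=23): x=757/160 (≈4.7313) theta=51/160 (≈0.3188)
After 4 (thin lens f=-32): x=757/160 (≈4.7313) theta=2389/5120 (≈0.4666)
After 5 (propagate distance d=9): x=9145/1024 (≈8.9307) theta=2389/5120 (≈0.4666)
After 6 (thin lens f=17): x=9145/1024 (≈8.9307) theta=-639/10880 (≈-0.0587)
After 7 (propagate distance d=5): x=150353/17408 (≈8.6370) theta=-639/10880 (≈-0.0587)
After 8 (thin lens f=58): x=150353/17408 (≈8.6370) theta=-1048261/5048320 (≈-0.2076)
After 9 (propagate distance d=34 (to screen)): x=995187/631040 (≈1.5771) theta=-1048261/5048320 (≈-0.2076)
Rounded to 4 decimal places: x = 1.5771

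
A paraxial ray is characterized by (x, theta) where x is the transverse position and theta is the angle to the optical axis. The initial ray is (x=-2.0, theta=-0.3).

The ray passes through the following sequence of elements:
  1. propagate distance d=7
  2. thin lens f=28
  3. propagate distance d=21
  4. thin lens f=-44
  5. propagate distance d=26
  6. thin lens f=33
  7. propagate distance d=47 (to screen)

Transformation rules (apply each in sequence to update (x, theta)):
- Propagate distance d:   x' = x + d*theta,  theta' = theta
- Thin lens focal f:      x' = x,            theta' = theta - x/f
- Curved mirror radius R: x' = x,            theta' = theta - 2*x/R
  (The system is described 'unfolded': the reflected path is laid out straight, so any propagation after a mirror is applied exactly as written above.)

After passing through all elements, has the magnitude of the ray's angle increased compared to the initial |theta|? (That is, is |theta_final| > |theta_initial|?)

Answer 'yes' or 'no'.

Initial: x=-2.0000 theta=-0.3000
After 1 (propagate distance d=7): x=-4.1000 theta=-0.3000
After 2 (thin lens f=28): x=-4.1000 theta=-43/280 (≈-0.1536)
After 3 (propagate distance d=21): x=-7.3250 theta=-43/280 (≈-0.1536)
After 4 (thin lens f=-44): x=-7.3250 theta=-3943/12320 (≈-0.3200)
After 5 (propagate distance d=26): x=-96381/6160 (≈-15.6463) theta=-3943/12320 (≈-0.3200)
After 6 (thin lens f=33): x=-96381/6160 (≈-15.6463) theta=2983/19360 (≈0.1541)
After 7 (propagate distance d=47 (to screen)): x=-227795/27104 (≈-8.4045) theta=2983/19360 (≈0.1541)
|theta_initial|=0.3000 |theta_final|=2983/19360 (≈0.1541) -> not increased

Answer: no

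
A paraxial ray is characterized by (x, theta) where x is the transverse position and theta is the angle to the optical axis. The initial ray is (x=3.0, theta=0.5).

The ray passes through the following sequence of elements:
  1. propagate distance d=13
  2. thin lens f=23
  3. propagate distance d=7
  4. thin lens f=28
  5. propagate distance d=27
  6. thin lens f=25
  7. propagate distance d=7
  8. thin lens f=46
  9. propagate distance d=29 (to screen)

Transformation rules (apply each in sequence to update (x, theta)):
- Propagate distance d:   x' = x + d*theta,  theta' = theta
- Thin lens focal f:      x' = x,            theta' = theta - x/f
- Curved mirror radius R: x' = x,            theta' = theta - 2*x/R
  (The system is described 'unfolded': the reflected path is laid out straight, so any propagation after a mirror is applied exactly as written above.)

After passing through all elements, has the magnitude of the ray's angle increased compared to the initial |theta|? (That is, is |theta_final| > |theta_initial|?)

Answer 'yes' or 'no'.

Answer: no

Derivation:
Initial: x=3.0000 theta=0.5000
After 1 (propagate distance d=13): x=9.5000 theta=0.5000
After 2 (thin lens f=23): x=9.5000 theta=2/23 (≈0.0870)
After 3 (propagate distance d=7): x=465/46 (≈10.1087) theta=2/23 (≈0.0870)
After 4 (thin lens f=28): x=465/46 (≈10.1087) theta=-353/1288 (≈-0.2741)
After 5 (propagate distance d=27): x=3489/1288 (≈2.7089) theta=-353/1288 (≈-0.2741)
After 6 (thin lens f=25): x=3489/1288 (≈2.7089) theta=-6157/16100 (≈-0.3824)
After 7 (propagate distance d=7): x=1027/32200 (≈0.0319) theta=-6157/16100 (≈-0.3824)
After 8 (thin lens f=46): x=1027/32200 (≈0.0319) theta=-567471/1481200 (≈-0.3831)
After 9 (propagate distance d=29 (to screen)): x=-16409417/1481200 (≈-11.0785) theta=-567471/1481200 (≈-0.3831)
|theta_initial|=0.5000 |theta_final|=567471/1481200 (≈0.3831) -> not increased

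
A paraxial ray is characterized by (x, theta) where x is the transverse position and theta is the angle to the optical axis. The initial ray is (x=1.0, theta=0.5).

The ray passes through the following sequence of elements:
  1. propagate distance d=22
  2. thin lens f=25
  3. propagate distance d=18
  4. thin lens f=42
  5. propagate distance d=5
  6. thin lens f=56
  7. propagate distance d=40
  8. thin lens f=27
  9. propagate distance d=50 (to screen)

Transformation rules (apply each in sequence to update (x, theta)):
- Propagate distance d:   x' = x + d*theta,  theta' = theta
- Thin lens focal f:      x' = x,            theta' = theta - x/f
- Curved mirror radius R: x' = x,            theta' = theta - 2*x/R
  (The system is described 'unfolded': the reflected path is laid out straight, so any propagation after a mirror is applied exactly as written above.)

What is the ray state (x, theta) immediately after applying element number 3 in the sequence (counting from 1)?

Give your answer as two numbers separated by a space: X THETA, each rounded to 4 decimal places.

Initial: x=1.0000 theta=0.5000
After 1 (propagate distance d=22): x=12.0000 theta=0.5000
After 2 (thin lens f=25): x=12.0000 theta=0.0200
After 3 (propagate distance d=18): x=12.3600 theta=0.0200
Rounded to 4 decimal places: x = 12.3600, theta = 0.0200

Answer: 12.3600 0.0200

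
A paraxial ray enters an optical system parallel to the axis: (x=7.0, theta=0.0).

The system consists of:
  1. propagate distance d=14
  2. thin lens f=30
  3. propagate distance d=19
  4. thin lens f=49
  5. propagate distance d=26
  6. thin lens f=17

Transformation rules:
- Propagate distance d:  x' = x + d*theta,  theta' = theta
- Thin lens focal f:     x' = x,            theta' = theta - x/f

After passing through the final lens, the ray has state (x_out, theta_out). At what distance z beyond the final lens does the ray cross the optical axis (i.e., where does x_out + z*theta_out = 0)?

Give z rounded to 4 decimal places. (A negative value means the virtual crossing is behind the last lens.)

Answer: 17357.0000

Derivation:
Initial: x=7.0000 theta=0.0000
After 1 (propagate distance d=14): x=7.0000 theta=0.0000
After 2 (thin lens f=30): x=7.0000 theta=-7/30 (≈-0.2333)
After 3 (propagate distance d=19): x=77/30 (≈2.5667) theta=-7/30 (≈-0.2333)
After 4 (thin lens f=49): x=77/30 (≈2.5667) theta=-2/7 (≈-0.2857)
After 5 (propagate distance d=26): x=-1021/210 (≈-4.8619) theta=-2/7 (≈-0.2857)
After 6 (thin lens f=17): x=-1021/210 (≈-4.8619) theta=1/3570 (≈0.0003)
z_focus = -x_out/theta_out = -(-1021/210)/(1/3570) = 17357.0000
Rounded to 4 decimal places: z = 17357.0000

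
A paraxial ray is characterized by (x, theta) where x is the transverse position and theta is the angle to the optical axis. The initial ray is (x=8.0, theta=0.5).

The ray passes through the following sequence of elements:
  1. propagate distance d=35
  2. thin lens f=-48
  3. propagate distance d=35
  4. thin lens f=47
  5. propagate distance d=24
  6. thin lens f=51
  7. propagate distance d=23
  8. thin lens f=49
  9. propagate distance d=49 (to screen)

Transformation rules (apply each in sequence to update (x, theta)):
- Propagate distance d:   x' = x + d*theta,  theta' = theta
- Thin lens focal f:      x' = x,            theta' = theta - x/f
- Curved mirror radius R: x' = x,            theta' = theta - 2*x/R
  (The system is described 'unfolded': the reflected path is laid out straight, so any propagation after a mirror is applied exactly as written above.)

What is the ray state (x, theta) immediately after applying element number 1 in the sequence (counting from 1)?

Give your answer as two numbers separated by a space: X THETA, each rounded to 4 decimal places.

Initial: x=8.0000 theta=0.5000
After 1 (propagate distance d=35): x=25.5000 theta=0.5000
Rounded to 4 decimal places: x = 25.5000, theta = 0.5000

Answer: 25.5000 0.5000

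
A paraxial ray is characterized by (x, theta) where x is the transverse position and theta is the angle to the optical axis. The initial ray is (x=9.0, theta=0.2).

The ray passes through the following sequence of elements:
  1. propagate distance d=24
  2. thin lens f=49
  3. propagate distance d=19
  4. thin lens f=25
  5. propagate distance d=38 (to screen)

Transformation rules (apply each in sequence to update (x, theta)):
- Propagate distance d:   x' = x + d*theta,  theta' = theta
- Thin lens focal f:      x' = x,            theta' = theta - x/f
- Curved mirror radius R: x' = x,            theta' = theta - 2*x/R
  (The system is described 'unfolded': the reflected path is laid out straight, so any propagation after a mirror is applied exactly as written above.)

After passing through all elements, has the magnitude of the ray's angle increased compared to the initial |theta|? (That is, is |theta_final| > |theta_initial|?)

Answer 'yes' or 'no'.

Answer: yes

Derivation:
Initial: x=9.0000 theta=0.2000
After 1 (propagate distance d=24): x=13.8000 theta=0.2000
After 2 (thin lens f=49): x=13.8000 theta=-4/49 (≈-0.0816)
After 3 (propagate distance d=19): x=3001/245 (≈12.2490) theta=-4/49 (≈-0.0816)
After 4 (thin lens f=25): x=3001/245 (≈12.2490) theta=-3501/6125 (≈-0.5716)
After 5 (propagate distance d=38 (to screen)): x=-58013/6125 (≈-9.4715) theta=-3501/6125 (≈-0.5716)
|theta_initial|=0.2000 |theta_final|=3501/6125 (≈0.5716) -> increased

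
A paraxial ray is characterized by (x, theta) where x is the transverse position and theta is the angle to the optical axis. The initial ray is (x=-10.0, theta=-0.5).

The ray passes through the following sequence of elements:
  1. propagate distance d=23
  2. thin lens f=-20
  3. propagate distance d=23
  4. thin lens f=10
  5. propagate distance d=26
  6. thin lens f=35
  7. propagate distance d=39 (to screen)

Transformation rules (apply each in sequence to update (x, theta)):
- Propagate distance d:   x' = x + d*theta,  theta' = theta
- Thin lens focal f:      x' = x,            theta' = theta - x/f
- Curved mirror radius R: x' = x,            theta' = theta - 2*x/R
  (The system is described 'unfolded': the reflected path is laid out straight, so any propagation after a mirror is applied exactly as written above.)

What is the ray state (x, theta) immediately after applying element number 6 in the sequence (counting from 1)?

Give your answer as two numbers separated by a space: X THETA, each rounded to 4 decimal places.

Answer: 51.4100 2.7286

Derivation:
Initial: x=-10.0000 theta=-0.5000
After 1 (propagate distance d=23): x=-21.5000 theta=-0.5000
After 2 (thin lens f=-20): x=-21.5000 theta=-1.5750
After 3 (propagate distance d=23): x=-57.7250 theta=-1.5750
After 4 (thin lens f=10): x=-57.7250 theta=4.1975
After 5 (propagate distance d=26): x=51.4100 theta=4.1975
After 6 (thin lens f=35): x=51.4100 theta=38201/14000 (≈2.7286)
Rounded to 4 decimal places: x = 51.4100, theta = 2.7286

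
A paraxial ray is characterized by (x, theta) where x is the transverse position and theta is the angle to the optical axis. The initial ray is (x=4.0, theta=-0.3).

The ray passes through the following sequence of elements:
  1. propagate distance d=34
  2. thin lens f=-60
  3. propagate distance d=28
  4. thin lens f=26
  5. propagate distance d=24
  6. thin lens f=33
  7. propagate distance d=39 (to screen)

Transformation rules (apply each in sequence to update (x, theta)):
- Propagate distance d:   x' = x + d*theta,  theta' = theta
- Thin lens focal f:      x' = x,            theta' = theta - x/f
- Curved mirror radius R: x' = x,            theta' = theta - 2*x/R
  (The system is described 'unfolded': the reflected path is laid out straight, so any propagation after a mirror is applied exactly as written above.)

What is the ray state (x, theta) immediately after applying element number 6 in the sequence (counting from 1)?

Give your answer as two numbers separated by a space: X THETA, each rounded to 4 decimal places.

Initial: x=4.0000 theta=-0.3000
After 1 (propagate distance d=34): x=-6.2000 theta=-0.3000
After 2 (thin lens f=-60): x=-6.2000 theta=-121/300 (≈-0.4033)
After 3 (propagate distance d=28): x=-1312/75 (≈-17.4933) theta=-121/300 (≈-0.4033)
After 4 (thin lens f=26): x=-1312/75 (≈-17.4933) theta=1051/3900 (≈0.2695)
After 5 (propagate distance d=24): x=-430/39 (≈-11.0256) theta=1051/3900 (≈0.2695)
After 6 (thin lens f=33): x=-430/39 (≈-11.0256) theta=77683/128700 (≈0.6036)
Rounded to 4 decimal places: x = -11.0256, theta = 0.6036

Answer: -11.0256 0.6036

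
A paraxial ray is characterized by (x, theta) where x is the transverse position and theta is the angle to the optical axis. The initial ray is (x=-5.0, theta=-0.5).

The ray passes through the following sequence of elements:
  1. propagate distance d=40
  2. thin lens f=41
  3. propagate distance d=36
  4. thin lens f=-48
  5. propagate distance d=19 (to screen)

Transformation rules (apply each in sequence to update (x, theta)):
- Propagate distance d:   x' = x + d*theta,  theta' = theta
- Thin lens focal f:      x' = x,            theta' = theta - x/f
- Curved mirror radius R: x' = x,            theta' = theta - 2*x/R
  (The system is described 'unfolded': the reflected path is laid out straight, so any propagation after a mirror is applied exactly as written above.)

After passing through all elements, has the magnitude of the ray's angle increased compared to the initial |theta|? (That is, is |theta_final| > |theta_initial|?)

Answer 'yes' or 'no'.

Answer: no

Derivation:
Initial: x=-5.0000 theta=-0.5000
After 1 (propagate distance d=40): x=-25.0000 theta=-0.5000
After 2 (thin lens f=41): x=-25.0000 theta=9/82 (≈0.1098)
After 3 (propagate distance d=36): x=-863/41 (≈-21.0488) theta=9/82 (≈0.1098)
After 4 (thin lens f=-48): x=-863/41 (≈-21.0488) theta=-647/1968 (≈-0.3288)
After 5 (propagate distance d=19 (to screen)): x=-53717/1968 (≈-27.2952) theta=-647/1968 (≈-0.3288)
|theta_initial|=0.5000 |theta_final|=647/1968 (≈0.3288) -> not increased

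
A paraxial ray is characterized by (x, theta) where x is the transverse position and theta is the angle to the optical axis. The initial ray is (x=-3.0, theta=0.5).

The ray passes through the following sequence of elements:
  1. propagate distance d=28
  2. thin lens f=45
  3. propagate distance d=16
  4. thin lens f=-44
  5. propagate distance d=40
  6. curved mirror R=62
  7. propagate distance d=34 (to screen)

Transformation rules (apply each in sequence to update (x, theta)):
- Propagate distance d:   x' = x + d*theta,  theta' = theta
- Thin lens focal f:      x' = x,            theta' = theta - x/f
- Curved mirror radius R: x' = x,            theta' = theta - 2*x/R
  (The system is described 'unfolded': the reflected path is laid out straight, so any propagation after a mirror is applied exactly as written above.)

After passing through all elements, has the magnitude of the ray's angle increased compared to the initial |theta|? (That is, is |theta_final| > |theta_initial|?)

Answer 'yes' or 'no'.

Initial: x=-3.0000 theta=0.5000
After 1 (propagate distance d=28): x=11.0000 theta=0.5000
After 2 (thin lens f=45): x=11.0000 theta=23/90 (≈0.2556)
After 3 (propagate distance d=16): x=679/45 (≈15.0889) theta=23/90 (≈0.2556)
After 4 (thin lens f=-44): x=679/45 (≈15.0889) theta=79/132 (≈0.5985)
After 5 (propagate distance d=40): x=19319/495 (≈39.0283) theta=79/132 (≈0.5985)
After 6 (curved mirror R=62): x=19319/495 (≈39.0283) theta=-40541/61380 (≈-0.6605)
After 7 (propagate distance d=34 (to screen)): x=56509/3410 (≈16.5716) theta=-40541/61380 (≈-0.6605)
|theta_initial|=0.5000 |theta_final|=40541/61380 (≈0.6605) -> increased

Answer: yes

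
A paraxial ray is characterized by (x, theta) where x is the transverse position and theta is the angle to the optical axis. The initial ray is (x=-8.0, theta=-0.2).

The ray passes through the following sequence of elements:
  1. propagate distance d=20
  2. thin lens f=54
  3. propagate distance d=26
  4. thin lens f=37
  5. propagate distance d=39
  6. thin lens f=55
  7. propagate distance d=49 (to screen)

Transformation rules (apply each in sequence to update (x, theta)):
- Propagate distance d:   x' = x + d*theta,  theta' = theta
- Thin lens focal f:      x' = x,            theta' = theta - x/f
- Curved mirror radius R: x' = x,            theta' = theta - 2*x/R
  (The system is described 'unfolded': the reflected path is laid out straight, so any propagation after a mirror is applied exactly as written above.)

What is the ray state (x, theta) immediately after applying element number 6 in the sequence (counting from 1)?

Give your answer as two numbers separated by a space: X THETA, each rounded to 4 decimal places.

Initial: x=-8.0000 theta=-0.2000
After 1 (propagate distance d=20): x=-12.0000 theta=-0.2000
After 2 (thin lens f=54): x=-12.0000 theta=1/45 (≈0.0222)
After 3 (propagate distance d=26): x=-514/45 (≈-11.4222) theta=1/45 (≈0.0222)
After 4 (thin lens f=37): x=-514/45 (≈-11.4222) theta=551/1665 (≈0.3309)
After 5 (propagate distance d=39): x=2471/1665 (≈1.4841) theta=551/1665 (≈0.3309)
After 6 (thin lens f=55): x=2471/1665 (≈1.4841) theta=9278/30525 (≈0.3039)
Rounded to 4 decimal places: x = 1.4841, theta = 0.3039

Answer: 1.4841 0.3039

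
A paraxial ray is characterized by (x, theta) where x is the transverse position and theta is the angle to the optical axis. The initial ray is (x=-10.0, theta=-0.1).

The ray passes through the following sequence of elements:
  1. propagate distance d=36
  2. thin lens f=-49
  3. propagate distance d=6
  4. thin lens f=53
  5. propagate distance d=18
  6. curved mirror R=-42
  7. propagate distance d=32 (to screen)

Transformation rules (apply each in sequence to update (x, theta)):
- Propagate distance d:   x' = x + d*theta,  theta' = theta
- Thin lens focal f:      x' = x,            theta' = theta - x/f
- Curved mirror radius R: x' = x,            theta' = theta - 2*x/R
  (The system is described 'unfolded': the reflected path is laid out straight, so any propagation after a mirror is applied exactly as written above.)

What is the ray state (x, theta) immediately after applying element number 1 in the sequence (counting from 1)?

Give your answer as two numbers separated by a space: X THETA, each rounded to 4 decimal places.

Initial: x=-10.0000 theta=-0.1000
After 1 (propagate distance d=36): x=-13.6000 theta=-0.1000
Rounded to 4 decimal places: x = -13.6000, theta = -0.1000

Answer: -13.6000 -0.1000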